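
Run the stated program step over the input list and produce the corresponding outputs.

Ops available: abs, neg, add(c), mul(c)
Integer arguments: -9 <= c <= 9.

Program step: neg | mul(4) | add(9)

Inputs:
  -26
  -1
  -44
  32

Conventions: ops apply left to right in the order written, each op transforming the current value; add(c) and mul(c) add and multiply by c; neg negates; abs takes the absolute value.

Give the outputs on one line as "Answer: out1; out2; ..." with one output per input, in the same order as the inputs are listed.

113; 13; 185; -119

Execution, op by op:
  -26 -> 26 -> 104 -> 113
  -1 -> 1 -> 4 -> 13
  -44 -> 44 -> 176 -> 185
  32 -> -32 -> -128 -> -119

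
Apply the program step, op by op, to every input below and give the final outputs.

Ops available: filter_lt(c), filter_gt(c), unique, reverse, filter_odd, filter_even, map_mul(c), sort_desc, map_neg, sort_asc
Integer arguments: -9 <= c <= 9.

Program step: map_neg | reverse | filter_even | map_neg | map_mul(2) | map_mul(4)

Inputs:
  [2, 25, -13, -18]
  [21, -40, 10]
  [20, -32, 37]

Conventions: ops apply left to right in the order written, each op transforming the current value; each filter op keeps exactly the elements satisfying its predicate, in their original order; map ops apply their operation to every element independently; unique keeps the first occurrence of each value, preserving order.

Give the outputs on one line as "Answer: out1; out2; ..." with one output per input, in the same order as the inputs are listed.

Execution, op by op:
  [2, 25, -13, -18] -> [-2, -25, 13, 18] -> [18, 13, -25, -2] -> [18, -2] -> [-18, 2] -> [-36, 4] -> [-144, 16]
  [21, -40, 10] -> [-21, 40, -10] -> [-10, 40, -21] -> [-10, 40] -> [10, -40] -> [20, -80] -> [80, -320]
  [20, -32, 37] -> [-20, 32, -37] -> [-37, 32, -20] -> [32, -20] -> [-32, 20] -> [-64, 40] -> [-256, 160]

[-144, 16]; [80, -320]; [-256, 160]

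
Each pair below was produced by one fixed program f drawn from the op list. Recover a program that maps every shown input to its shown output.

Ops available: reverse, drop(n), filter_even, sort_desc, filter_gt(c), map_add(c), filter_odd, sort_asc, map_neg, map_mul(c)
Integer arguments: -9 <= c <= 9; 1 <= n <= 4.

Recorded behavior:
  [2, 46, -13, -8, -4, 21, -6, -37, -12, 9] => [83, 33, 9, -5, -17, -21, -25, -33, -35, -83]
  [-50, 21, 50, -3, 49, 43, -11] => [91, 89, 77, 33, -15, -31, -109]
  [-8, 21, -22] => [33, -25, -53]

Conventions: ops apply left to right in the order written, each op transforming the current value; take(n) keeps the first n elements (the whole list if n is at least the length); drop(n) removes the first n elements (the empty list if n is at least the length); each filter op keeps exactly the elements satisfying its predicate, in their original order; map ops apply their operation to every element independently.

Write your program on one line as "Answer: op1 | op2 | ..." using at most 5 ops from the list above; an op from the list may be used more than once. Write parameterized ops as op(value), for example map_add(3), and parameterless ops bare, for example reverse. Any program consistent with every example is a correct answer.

map_neg | map_mul(-2) | sort_asc | sort_desc | map_add(-9)

Check, running the answer program on each example:
  [2, 46, -13, -8, -4, 21, -6, -37, -12, 9] -> [-2, -46, 13, 8, 4, -21, 6, 37, 12, -9] -> [4, 92, -26, -16, -8, 42, -12, -74, -24, 18] -> [-74, -26, -24, -16, -12, -8, 4, 18, 42, 92] -> [92, 42, 18, 4, -8, -12, -16, -24, -26, -74] -> [83, 33, 9, -5, -17, -21, -25, -33, -35, -83]
  [-50, 21, 50, -3, 49, 43, -11] -> [50, -21, -50, 3, -49, -43, 11] -> [-100, 42, 100, -6, 98, 86, -22] -> [-100, -22, -6, 42, 86, 98, 100] -> [100, 98, 86, 42, -6, -22, -100] -> [91, 89, 77, 33, -15, -31, -109]
  [-8, 21, -22] -> [8, -21, 22] -> [-16, 42, -44] -> [-44, -16, 42] -> [42, -16, -44] -> [33, -25, -53]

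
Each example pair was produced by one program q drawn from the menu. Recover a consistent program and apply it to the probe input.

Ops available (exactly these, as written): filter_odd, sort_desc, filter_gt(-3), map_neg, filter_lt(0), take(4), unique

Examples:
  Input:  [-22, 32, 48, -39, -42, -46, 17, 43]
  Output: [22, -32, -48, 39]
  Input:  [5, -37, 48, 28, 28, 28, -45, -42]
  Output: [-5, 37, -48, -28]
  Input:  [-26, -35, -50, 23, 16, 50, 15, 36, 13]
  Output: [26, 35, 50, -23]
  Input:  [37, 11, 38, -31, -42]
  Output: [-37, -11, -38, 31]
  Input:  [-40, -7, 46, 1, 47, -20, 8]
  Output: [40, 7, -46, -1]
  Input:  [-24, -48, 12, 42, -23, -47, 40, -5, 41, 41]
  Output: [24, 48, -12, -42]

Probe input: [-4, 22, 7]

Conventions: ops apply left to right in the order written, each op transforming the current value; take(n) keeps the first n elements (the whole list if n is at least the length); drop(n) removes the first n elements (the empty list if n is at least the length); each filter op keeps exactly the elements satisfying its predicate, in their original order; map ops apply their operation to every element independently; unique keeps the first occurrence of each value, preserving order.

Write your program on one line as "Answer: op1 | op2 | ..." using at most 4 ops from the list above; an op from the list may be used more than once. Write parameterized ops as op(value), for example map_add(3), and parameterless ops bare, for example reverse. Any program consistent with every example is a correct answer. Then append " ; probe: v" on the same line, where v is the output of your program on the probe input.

unique | take(4) | map_neg ; probe: [4, -22, -7]

Check, running the answer program on each example:
  [-22, 32, 48, -39, -42, -46, 17, 43] -> [-22, 32, 48, -39, -42, -46, 17, 43] -> [-22, 32, 48, -39] -> [22, -32, -48, 39]
  [5, -37, 48, 28, 28, 28, -45, -42] -> [5, -37, 48, 28, -45, -42] -> [5, -37, 48, 28] -> [-5, 37, -48, -28]
  [-26, -35, -50, 23, 16, 50, 15, 36, 13] -> [-26, -35, -50, 23, 16, 50, 15, 36, 13] -> [-26, -35, -50, 23] -> [26, 35, 50, -23]
  [37, 11, 38, -31, -42] -> [37, 11, 38, -31, -42] -> [37, 11, 38, -31] -> [-37, -11, -38, 31]
  [-40, -7, 46, 1, 47, -20, 8] -> [-40, -7, 46, 1, 47, -20, 8] -> [-40, -7, 46, 1] -> [40, 7, -46, -1]
  [-24, -48, 12, 42, -23, -47, 40, -5, 41, 41] -> [-24, -48, 12, 42, -23, -47, 40, -5, 41] -> [-24, -48, 12, 42] -> [24, 48, -12, -42]
  probe: [-4, 22, 7] -> [-4, 22, 7] -> [-4, 22, 7] -> [4, -22, -7]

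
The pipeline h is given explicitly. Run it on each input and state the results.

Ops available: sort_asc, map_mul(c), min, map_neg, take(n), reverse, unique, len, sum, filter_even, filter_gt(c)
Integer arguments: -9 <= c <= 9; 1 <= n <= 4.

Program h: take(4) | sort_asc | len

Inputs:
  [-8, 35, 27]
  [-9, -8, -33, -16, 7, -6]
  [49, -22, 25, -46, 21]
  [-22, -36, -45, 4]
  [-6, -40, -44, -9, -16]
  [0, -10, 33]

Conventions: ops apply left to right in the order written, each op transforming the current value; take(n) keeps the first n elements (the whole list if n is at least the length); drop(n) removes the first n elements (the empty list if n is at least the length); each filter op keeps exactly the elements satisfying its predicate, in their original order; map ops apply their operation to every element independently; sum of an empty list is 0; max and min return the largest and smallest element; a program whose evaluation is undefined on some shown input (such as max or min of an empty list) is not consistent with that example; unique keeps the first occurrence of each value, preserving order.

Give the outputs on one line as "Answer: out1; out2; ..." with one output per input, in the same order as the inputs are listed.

3; 4; 4; 4; 4; 3

Execution, op by op:
  [-8, 35, 27] -> [-8, 35, 27] -> [-8, 27, 35] -> 3
  [-9, -8, -33, -16, 7, -6] -> [-9, -8, -33, -16] -> [-33, -16, -9, -8] -> 4
  [49, -22, 25, -46, 21] -> [49, -22, 25, -46] -> [-46, -22, 25, 49] -> 4
  [-22, -36, -45, 4] -> [-22, -36, -45, 4] -> [-45, -36, -22, 4] -> 4
  [-6, -40, -44, -9, -16] -> [-6, -40, -44, -9] -> [-44, -40, -9, -6] -> 4
  [0, -10, 33] -> [0, -10, 33] -> [-10, 0, 33] -> 3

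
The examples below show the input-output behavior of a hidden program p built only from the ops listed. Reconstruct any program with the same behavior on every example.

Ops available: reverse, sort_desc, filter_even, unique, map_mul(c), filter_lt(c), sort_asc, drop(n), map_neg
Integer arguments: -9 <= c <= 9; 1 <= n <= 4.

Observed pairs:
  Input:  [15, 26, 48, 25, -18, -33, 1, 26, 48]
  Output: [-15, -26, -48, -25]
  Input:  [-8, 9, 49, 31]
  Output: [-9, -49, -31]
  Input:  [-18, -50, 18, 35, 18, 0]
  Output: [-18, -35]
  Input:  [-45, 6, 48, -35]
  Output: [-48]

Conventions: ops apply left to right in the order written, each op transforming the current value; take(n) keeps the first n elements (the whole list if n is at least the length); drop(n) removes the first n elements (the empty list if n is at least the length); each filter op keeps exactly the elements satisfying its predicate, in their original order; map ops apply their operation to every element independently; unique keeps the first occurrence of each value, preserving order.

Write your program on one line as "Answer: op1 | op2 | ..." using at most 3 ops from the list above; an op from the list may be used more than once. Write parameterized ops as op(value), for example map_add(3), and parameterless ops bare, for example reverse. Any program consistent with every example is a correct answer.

map_neg | unique | filter_lt(-8)

Check, running the answer program on each example:
  [15, 26, 48, 25, -18, -33, 1, 26, 48] -> [-15, -26, -48, -25, 18, 33, -1, -26, -48] -> [-15, -26, -48, -25, 18, 33, -1] -> [-15, -26, -48, -25]
  [-8, 9, 49, 31] -> [8, -9, -49, -31] -> [8, -9, -49, -31] -> [-9, -49, -31]
  [-18, -50, 18, 35, 18, 0] -> [18, 50, -18, -35, -18, 0] -> [18, 50, -18, -35, 0] -> [-18, -35]
  [-45, 6, 48, -35] -> [45, -6, -48, 35] -> [45, -6, -48, 35] -> [-48]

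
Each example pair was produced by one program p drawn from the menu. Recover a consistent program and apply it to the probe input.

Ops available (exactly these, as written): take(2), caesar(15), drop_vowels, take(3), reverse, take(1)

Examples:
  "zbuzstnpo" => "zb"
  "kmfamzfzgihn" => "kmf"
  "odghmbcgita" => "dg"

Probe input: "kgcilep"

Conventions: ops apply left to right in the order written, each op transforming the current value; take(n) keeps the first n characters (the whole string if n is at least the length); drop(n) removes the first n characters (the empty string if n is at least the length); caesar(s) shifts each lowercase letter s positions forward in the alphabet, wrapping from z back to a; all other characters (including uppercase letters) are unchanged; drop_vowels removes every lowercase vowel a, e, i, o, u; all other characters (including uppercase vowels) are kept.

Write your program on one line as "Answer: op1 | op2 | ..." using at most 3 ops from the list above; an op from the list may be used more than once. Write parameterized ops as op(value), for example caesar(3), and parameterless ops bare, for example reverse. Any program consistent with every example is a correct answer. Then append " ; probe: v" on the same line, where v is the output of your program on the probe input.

take(3) | drop_vowels ; probe: "kgc"

Check, running the answer program on each example:
  "zbuzstnpo" -> "zbu" -> "zb"
  "kmfamzfzgihn" -> "kmf" -> "kmf"
  "odghmbcgita" -> "odg" -> "dg"
  probe: "kgcilep" -> "kgc" -> "kgc"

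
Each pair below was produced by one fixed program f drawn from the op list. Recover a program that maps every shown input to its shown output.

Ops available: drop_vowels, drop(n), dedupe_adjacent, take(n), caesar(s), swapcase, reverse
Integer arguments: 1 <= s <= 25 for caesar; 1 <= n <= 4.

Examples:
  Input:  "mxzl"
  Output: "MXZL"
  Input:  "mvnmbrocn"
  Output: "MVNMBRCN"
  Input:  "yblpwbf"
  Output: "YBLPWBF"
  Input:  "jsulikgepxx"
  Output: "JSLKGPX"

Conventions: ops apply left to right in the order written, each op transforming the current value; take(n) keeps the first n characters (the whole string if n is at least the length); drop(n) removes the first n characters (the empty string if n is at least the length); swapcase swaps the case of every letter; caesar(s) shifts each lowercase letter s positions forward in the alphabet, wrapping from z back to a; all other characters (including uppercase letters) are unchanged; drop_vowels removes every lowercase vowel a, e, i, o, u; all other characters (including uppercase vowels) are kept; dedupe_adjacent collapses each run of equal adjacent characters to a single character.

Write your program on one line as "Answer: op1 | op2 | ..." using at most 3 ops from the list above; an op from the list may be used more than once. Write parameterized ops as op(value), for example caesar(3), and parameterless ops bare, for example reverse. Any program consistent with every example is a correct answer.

dedupe_adjacent | drop_vowels | swapcase

Check, running the answer program on each example:
  "mxzl" -> "mxzl" -> "mxzl" -> "MXZL"
  "mvnmbrocn" -> "mvnmbrocn" -> "mvnmbrcn" -> "MVNMBRCN"
  "yblpwbf" -> "yblpwbf" -> "yblpwbf" -> "YBLPWBF"
  "jsulikgepxx" -> "jsulikgepx" -> "jslkgpx" -> "JSLKGPX"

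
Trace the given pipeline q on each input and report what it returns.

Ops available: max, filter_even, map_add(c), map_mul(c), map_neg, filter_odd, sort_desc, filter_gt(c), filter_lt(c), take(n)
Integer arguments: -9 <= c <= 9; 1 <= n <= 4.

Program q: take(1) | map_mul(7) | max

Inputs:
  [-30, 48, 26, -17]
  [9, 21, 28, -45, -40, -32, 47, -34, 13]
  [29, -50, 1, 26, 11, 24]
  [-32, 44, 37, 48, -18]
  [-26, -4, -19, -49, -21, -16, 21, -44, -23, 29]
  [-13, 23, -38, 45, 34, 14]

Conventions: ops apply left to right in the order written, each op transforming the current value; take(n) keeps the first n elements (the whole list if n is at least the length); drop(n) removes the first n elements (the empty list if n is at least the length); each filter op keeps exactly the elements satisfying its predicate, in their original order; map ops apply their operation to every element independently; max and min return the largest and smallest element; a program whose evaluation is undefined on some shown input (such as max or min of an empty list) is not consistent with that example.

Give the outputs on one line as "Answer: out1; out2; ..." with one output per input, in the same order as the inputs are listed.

-210; 63; 203; -224; -182; -91

Execution, op by op:
  [-30, 48, 26, -17] -> [-30] -> [-210] -> -210
  [9, 21, 28, -45, -40, -32, 47, -34, 13] -> [9] -> [63] -> 63
  [29, -50, 1, 26, 11, 24] -> [29] -> [203] -> 203
  [-32, 44, 37, 48, -18] -> [-32] -> [-224] -> -224
  [-26, -4, -19, -49, -21, -16, 21, -44, -23, 29] -> [-26] -> [-182] -> -182
  [-13, 23, -38, 45, 34, 14] -> [-13] -> [-91] -> -91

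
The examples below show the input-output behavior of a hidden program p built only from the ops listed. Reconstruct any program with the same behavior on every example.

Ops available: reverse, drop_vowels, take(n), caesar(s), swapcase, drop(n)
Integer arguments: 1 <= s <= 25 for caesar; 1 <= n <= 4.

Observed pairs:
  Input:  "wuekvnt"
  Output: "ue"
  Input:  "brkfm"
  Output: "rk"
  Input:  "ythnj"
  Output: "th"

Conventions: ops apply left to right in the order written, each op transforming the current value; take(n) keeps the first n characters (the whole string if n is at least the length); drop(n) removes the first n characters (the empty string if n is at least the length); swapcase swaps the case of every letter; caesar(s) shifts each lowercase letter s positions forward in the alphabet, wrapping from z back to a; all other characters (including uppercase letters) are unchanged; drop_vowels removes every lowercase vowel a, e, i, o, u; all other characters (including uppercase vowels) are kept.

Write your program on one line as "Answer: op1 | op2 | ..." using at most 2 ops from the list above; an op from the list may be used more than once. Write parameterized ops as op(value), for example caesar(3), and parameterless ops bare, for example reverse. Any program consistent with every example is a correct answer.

drop(1) | take(2)

Check, running the answer program on each example:
  "wuekvnt" -> "uekvnt" -> "ue"
  "brkfm" -> "rkfm" -> "rk"
  "ythnj" -> "thnj" -> "th"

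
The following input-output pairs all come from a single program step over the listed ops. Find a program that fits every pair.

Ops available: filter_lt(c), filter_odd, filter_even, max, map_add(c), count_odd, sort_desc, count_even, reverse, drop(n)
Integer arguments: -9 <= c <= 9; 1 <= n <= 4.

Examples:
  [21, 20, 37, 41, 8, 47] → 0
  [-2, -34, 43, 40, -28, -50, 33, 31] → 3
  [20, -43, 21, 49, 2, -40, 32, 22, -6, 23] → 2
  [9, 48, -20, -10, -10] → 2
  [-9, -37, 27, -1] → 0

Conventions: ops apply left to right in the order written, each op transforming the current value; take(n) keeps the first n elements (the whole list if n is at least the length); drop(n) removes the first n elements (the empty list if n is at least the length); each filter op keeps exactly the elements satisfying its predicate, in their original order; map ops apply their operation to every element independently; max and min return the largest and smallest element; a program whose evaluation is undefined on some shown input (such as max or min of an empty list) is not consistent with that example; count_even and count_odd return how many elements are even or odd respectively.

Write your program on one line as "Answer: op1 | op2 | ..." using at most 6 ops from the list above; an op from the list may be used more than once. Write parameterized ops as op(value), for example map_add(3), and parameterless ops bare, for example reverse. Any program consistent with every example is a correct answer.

filter_even | reverse | filter_lt(4) | reverse | drop(1) | count_even

Check, running the answer program on each example:
  [21, 20, 37, 41, 8, 47] -> [20, 8] -> [8, 20] -> [] -> [] -> [] -> 0
  [-2, -34, 43, 40, -28, -50, 33, 31] -> [-2, -34, 40, -28, -50] -> [-50, -28, 40, -34, -2] -> [-50, -28, -34, -2] -> [-2, -34, -28, -50] -> [-34, -28, -50] -> 3
  [20, -43, 21, 49, 2, -40, 32, 22, -6, 23] -> [20, 2, -40, 32, 22, -6] -> [-6, 22, 32, -40, 2, 20] -> [-6, -40, 2] -> [2, -40, -6] -> [-40, -6] -> 2
  [9, 48, -20, -10, -10] -> [48, -20, -10, -10] -> [-10, -10, -20, 48] -> [-10, -10, -20] -> [-20, -10, -10] -> [-10, -10] -> 2
  [-9, -37, 27, -1] -> [] -> [] -> [] -> [] -> [] -> 0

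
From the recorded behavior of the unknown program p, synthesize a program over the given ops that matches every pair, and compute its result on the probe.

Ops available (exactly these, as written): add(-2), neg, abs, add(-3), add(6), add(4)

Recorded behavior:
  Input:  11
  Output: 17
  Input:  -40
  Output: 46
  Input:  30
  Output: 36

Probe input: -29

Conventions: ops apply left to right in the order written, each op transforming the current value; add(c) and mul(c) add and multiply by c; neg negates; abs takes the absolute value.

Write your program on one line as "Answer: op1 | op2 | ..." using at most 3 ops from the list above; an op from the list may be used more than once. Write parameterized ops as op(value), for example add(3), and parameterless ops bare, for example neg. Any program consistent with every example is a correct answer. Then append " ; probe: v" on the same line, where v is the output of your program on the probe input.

abs | add(6) ; probe: 35

Check, running the answer program on each example:
  11 -> 11 -> 17
  -40 -> 40 -> 46
  30 -> 30 -> 36
  probe: -29 -> 29 -> 35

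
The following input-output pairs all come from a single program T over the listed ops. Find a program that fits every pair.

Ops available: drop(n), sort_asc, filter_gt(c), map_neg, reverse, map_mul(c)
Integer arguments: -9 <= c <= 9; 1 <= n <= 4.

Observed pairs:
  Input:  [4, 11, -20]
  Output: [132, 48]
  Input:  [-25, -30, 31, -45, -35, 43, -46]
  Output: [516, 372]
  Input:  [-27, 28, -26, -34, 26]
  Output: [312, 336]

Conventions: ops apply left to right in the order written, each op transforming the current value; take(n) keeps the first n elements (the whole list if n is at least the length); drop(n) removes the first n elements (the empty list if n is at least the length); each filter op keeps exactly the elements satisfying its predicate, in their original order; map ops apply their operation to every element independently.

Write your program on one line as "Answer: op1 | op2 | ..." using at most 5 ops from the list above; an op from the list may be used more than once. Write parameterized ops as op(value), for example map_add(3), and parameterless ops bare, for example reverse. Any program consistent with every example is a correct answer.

map_mul(4) | reverse | filter_gt(-2) | map_mul(-1) | map_mul(-3)

Check, running the answer program on each example:
  [4, 11, -20] -> [16, 44, -80] -> [-80, 44, 16] -> [44, 16] -> [-44, -16] -> [132, 48]
  [-25, -30, 31, -45, -35, 43, -46] -> [-100, -120, 124, -180, -140, 172, -184] -> [-184, 172, -140, -180, 124, -120, -100] -> [172, 124] -> [-172, -124] -> [516, 372]
  [-27, 28, -26, -34, 26] -> [-108, 112, -104, -136, 104] -> [104, -136, -104, 112, -108] -> [104, 112] -> [-104, -112] -> [312, 336]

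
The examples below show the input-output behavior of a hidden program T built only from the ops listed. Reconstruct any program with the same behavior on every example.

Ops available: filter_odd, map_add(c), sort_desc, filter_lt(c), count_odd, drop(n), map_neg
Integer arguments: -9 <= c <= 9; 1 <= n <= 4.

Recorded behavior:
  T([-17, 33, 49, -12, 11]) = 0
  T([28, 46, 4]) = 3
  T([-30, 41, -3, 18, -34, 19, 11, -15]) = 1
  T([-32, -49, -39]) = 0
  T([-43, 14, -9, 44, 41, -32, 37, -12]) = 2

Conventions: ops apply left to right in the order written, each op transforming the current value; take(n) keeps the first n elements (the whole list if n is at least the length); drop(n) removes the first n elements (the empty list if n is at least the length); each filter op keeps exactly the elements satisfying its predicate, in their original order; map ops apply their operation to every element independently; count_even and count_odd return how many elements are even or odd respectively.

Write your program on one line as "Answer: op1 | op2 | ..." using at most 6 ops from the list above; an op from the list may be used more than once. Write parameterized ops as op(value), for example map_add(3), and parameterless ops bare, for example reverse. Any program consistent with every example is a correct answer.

map_add(9) | filter_odd | map_neg | filter_lt(-3) | count_odd

Check, running the answer program on each example:
  [-17, 33, 49, -12, 11] -> [-8, 42, 58, -3, 20] -> [-3] -> [3] -> [] -> 0
  [28, 46, 4] -> [37, 55, 13] -> [37, 55, 13] -> [-37, -55, -13] -> [-37, -55, -13] -> 3
  [-30, 41, -3, 18, -34, 19, 11, -15] -> [-21, 50, 6, 27, -25, 28, 20, -6] -> [-21, 27, -25] -> [21, -27, 25] -> [-27] -> 1
  [-32, -49, -39] -> [-23, -40, -30] -> [-23] -> [23] -> [] -> 0
  [-43, 14, -9, 44, 41, -32, 37, -12] -> [-34, 23, 0, 53, 50, -23, 46, -3] -> [23, 53, -23, -3] -> [-23, -53, 23, 3] -> [-23, -53] -> 2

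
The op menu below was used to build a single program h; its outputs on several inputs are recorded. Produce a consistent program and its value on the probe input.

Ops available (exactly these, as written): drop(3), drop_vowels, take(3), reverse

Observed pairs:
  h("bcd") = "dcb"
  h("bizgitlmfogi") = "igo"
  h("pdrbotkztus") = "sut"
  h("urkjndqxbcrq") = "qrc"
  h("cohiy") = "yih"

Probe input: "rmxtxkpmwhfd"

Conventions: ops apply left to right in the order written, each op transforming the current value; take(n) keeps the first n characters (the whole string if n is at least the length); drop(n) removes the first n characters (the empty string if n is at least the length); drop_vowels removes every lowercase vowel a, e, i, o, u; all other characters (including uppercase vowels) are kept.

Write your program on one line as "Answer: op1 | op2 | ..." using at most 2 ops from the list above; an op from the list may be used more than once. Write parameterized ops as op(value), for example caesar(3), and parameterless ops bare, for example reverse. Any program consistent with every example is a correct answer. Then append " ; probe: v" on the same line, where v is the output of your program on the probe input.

reverse | take(3) ; probe: "dfh"

Check, running the answer program on each example:
  "bcd" -> "dcb" -> "dcb"
  "bizgitlmfogi" -> "igofmltigzib" -> "igo"
  "pdrbotkztus" -> "sutzktobrdp" -> "sut"
  "urkjndqxbcrq" -> "qrcbxqdnjkru" -> "qrc"
  "cohiy" -> "yihoc" -> "yih"
  probe: "rmxtxkpmwhfd" -> "dfhwmpkxtxmr" -> "dfh"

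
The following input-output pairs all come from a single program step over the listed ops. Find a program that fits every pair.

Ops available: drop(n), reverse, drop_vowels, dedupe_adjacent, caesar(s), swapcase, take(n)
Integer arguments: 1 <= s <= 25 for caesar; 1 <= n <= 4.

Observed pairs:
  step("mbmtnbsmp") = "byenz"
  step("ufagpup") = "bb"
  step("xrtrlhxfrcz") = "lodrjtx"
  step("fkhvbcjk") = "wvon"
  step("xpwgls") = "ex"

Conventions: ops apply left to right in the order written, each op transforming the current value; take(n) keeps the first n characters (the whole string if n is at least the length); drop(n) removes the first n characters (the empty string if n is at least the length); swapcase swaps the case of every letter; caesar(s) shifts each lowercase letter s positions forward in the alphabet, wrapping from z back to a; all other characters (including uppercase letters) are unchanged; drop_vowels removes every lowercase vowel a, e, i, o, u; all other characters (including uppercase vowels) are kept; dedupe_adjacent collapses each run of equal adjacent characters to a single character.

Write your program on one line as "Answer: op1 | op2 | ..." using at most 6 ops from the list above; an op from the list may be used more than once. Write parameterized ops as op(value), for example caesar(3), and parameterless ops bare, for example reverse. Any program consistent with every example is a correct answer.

drop(3) | drop_vowels | drop(1) | caesar(12) | reverse

Check, running the answer program on each example:
  "mbmtnbsmp" -> "tnbsmp" -> "tnbsmp" -> "nbsmp" -> "zneyb" -> "byenz"
  "ufagpup" -> "gpup" -> "gpp" -> "pp" -> "bb" -> "bb"
  "xrtrlhxfrcz" -> "rlhxfrcz" -> "rlhxfrcz" -> "lhxfrcz" -> "xtjrdol" -> "lodrjtx"
  "fkhvbcjk" -> "vbcjk" -> "vbcjk" -> "bcjk" -> "novw" -> "wvon"
  "xpwgls" -> "gls" -> "gls" -> "ls" -> "xe" -> "ex"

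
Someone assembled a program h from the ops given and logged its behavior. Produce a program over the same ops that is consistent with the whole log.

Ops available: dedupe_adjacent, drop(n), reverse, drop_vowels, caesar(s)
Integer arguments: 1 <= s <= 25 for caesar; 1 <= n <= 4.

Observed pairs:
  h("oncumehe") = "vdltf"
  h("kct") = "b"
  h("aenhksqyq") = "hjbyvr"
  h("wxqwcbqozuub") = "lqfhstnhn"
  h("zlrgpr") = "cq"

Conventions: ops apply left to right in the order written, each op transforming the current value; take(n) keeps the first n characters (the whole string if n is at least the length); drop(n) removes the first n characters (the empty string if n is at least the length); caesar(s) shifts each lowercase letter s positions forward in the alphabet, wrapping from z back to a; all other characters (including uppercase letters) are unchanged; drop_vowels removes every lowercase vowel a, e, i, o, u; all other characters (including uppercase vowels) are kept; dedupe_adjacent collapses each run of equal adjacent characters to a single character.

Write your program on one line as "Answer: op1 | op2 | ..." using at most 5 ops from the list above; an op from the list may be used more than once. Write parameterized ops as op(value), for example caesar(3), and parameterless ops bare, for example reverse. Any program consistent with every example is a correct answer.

caesar(18) | caesar(25) | drop_vowels | reverse | drop(2)

Check, running the answer program on each example:
  "oncumehe" -> "gfumewzw" -> "fetldvyv" -> "ftldvyv" -> "vyvdltf" -> "vdltf"
  "kct" -> "cul" -> "btk" -> "btk" -> "ktb" -> "b"
  "aenhksqyq" -> "swfzckiqi" -> "rveybjhph" -> "rvybjhph" -> "hphjbyvr" -> "hjbyvr"
  "wxqwcbqozuub" -> "opioutigrmmt" -> "nohntshfqlls" -> "nhntshfqlls" -> "sllqfhstnhn" -> "lqfhstnhn"
  "zlrgpr" -> "rdjyhj" -> "qcixgi" -> "qcxg" -> "gxcq" -> "cq"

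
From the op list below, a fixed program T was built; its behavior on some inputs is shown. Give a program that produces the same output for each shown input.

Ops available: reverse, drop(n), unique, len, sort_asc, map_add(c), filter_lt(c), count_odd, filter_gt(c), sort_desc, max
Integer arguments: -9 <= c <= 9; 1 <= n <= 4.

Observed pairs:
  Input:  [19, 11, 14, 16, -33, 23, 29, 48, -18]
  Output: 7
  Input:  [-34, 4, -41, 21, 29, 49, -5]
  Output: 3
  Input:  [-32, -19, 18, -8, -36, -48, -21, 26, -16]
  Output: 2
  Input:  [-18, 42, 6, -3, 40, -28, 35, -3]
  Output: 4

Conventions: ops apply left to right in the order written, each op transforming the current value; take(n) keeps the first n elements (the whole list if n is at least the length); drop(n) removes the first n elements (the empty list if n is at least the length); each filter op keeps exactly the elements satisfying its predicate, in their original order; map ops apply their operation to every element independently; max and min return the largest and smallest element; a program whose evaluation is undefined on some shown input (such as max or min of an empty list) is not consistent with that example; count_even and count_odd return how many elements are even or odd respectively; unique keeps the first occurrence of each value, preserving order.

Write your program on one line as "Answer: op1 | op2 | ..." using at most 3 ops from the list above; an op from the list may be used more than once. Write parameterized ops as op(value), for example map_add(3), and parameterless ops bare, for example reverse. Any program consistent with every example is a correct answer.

map_add(-7) | filter_gt(-3) | len

Check, running the answer program on each example:
  [19, 11, 14, 16, -33, 23, 29, 48, -18] -> [12, 4, 7, 9, -40, 16, 22, 41, -25] -> [12, 4, 7, 9, 16, 22, 41] -> 7
  [-34, 4, -41, 21, 29, 49, -5] -> [-41, -3, -48, 14, 22, 42, -12] -> [14, 22, 42] -> 3
  [-32, -19, 18, -8, -36, -48, -21, 26, -16] -> [-39, -26, 11, -15, -43, -55, -28, 19, -23] -> [11, 19] -> 2
  [-18, 42, 6, -3, 40, -28, 35, -3] -> [-25, 35, -1, -10, 33, -35, 28, -10] -> [35, -1, 33, 28] -> 4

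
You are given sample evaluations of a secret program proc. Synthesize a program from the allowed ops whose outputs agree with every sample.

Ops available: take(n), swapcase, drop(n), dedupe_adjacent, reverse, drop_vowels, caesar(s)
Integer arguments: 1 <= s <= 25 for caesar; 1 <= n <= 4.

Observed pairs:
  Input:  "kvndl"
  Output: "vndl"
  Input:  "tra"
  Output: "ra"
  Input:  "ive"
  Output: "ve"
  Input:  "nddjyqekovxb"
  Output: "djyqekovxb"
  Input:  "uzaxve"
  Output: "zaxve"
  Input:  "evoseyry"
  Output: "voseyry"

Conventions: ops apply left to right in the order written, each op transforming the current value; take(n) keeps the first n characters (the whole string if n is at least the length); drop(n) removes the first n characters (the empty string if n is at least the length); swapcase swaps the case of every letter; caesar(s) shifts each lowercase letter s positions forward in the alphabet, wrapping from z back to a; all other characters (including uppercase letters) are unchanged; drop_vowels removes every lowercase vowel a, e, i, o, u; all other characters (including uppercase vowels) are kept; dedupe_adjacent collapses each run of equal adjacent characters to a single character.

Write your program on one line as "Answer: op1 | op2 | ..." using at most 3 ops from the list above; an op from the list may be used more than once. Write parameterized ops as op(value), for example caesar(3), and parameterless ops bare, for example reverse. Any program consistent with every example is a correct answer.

dedupe_adjacent | drop(1)

Check, running the answer program on each example:
  "kvndl" -> "kvndl" -> "vndl"
  "tra" -> "tra" -> "ra"
  "ive" -> "ive" -> "ve"
  "nddjyqekovxb" -> "ndjyqekovxb" -> "djyqekovxb"
  "uzaxve" -> "uzaxve" -> "zaxve"
  "evoseyry" -> "evoseyry" -> "voseyry"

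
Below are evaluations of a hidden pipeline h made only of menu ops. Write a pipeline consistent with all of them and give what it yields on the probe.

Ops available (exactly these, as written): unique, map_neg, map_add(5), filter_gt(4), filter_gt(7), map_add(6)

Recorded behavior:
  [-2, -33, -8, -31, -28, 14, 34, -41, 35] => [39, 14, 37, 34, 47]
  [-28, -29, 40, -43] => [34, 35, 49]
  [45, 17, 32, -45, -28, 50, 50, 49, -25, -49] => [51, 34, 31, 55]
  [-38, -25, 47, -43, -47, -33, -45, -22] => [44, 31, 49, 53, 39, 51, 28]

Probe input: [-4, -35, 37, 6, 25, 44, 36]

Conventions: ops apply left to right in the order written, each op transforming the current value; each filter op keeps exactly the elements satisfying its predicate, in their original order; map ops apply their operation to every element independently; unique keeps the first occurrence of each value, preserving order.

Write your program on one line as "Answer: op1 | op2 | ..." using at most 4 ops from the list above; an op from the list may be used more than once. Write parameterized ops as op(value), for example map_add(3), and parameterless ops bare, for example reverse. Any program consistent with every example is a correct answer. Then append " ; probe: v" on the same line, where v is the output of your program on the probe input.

map_neg | filter_gt(4) | map_add(6) ; probe: [41]

Check, running the answer program on each example:
  [-2, -33, -8, -31, -28, 14, 34, -41, 35] -> [2, 33, 8, 31, 28, -14, -34, 41, -35] -> [33, 8, 31, 28, 41] -> [39, 14, 37, 34, 47]
  [-28, -29, 40, -43] -> [28, 29, -40, 43] -> [28, 29, 43] -> [34, 35, 49]
  [45, 17, 32, -45, -28, 50, 50, 49, -25, -49] -> [-45, -17, -32, 45, 28, -50, -50, -49, 25, 49] -> [45, 28, 25, 49] -> [51, 34, 31, 55]
  [-38, -25, 47, -43, -47, -33, -45, -22] -> [38, 25, -47, 43, 47, 33, 45, 22] -> [38, 25, 43, 47, 33, 45, 22] -> [44, 31, 49, 53, 39, 51, 28]
  probe: [-4, -35, 37, 6, 25, 44, 36] -> [4, 35, -37, -6, -25, -44, -36] -> [35] -> [41]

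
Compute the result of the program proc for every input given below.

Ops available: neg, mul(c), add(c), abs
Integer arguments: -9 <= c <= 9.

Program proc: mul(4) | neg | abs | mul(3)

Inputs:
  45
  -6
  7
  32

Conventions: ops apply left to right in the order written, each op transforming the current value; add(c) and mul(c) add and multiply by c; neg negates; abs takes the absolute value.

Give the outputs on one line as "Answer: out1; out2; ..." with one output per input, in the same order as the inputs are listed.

Execution, op by op:
  45 -> 180 -> -180 -> 180 -> 540
  -6 -> -24 -> 24 -> 24 -> 72
  7 -> 28 -> -28 -> 28 -> 84
  32 -> 128 -> -128 -> 128 -> 384

540; 72; 84; 384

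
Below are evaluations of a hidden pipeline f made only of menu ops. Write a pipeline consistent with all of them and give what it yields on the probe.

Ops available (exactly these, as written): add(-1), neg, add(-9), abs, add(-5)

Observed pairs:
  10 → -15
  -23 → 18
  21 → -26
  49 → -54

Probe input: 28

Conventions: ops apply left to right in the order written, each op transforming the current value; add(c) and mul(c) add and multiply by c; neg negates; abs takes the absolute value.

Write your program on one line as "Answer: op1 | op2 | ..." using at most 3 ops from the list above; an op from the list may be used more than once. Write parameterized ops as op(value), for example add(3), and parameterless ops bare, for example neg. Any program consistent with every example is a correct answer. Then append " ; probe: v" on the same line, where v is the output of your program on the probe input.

neg | add(-5) ; probe: -33

Check, running the answer program on each example:
  10 -> -10 -> -15
  -23 -> 23 -> 18
  21 -> -21 -> -26
  49 -> -49 -> -54
  probe: 28 -> -28 -> -33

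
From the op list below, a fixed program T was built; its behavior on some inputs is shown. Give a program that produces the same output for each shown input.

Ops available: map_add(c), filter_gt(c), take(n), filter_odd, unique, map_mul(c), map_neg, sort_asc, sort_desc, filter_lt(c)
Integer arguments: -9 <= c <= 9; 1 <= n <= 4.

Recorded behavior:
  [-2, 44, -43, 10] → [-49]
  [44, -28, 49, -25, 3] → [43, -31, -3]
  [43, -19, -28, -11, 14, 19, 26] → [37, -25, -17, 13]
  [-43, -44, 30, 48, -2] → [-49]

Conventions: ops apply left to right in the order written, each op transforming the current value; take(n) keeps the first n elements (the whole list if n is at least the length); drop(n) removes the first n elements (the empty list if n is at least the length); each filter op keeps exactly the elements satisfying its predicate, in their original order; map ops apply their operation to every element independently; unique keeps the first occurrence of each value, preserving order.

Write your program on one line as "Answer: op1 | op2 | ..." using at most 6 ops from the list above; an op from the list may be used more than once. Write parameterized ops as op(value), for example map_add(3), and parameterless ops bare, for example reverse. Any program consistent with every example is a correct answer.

map_neg | map_add(1) | map_add(5) | filter_odd | map_neg

Check, running the answer program on each example:
  [-2, 44, -43, 10] -> [2, -44, 43, -10] -> [3, -43, 44, -9] -> [8, -38, 49, -4] -> [49] -> [-49]
  [44, -28, 49, -25, 3] -> [-44, 28, -49, 25, -3] -> [-43, 29, -48, 26, -2] -> [-38, 34, -43, 31, 3] -> [-43, 31, 3] -> [43, -31, -3]
  [43, -19, -28, -11, 14, 19, 26] -> [-43, 19, 28, 11, -14, -19, -26] -> [-42, 20, 29, 12, -13, -18, -25] -> [-37, 25, 34, 17, -8, -13, -20] -> [-37, 25, 17, -13] -> [37, -25, -17, 13]
  [-43, -44, 30, 48, -2] -> [43, 44, -30, -48, 2] -> [44, 45, -29, -47, 3] -> [49, 50, -24, -42, 8] -> [49] -> [-49]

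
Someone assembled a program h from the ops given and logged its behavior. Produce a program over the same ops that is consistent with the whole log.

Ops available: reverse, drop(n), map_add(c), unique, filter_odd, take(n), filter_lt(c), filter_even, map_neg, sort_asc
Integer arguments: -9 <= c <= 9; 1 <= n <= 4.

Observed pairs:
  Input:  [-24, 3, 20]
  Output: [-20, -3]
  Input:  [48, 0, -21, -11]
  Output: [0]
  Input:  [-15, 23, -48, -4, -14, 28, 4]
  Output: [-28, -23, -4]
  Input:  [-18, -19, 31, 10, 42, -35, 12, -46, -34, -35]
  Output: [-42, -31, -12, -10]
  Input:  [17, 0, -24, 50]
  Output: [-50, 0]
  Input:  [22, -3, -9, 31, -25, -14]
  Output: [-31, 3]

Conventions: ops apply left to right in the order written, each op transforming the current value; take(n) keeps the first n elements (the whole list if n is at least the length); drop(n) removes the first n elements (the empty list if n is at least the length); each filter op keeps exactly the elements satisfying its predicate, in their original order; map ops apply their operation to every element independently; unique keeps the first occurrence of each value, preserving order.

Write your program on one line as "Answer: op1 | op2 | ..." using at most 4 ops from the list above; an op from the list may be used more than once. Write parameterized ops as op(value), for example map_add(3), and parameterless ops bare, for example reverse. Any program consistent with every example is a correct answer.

drop(1) | map_neg | filter_lt(4) | sort_asc

Check, running the answer program on each example:
  [-24, 3, 20] -> [3, 20] -> [-3, -20] -> [-3, -20] -> [-20, -3]
  [48, 0, -21, -11] -> [0, -21, -11] -> [0, 21, 11] -> [0] -> [0]
  [-15, 23, -48, -4, -14, 28, 4] -> [23, -48, -4, -14, 28, 4] -> [-23, 48, 4, 14, -28, -4] -> [-23, -28, -4] -> [-28, -23, -4]
  [-18, -19, 31, 10, 42, -35, 12, -46, -34, -35] -> [-19, 31, 10, 42, -35, 12, -46, -34, -35] -> [19, -31, -10, -42, 35, -12, 46, 34, 35] -> [-31, -10, -42, -12] -> [-42, -31, -12, -10]
  [17, 0, -24, 50] -> [0, -24, 50] -> [0, 24, -50] -> [0, -50] -> [-50, 0]
  [22, -3, -9, 31, -25, -14] -> [-3, -9, 31, -25, -14] -> [3, 9, -31, 25, 14] -> [3, -31] -> [-31, 3]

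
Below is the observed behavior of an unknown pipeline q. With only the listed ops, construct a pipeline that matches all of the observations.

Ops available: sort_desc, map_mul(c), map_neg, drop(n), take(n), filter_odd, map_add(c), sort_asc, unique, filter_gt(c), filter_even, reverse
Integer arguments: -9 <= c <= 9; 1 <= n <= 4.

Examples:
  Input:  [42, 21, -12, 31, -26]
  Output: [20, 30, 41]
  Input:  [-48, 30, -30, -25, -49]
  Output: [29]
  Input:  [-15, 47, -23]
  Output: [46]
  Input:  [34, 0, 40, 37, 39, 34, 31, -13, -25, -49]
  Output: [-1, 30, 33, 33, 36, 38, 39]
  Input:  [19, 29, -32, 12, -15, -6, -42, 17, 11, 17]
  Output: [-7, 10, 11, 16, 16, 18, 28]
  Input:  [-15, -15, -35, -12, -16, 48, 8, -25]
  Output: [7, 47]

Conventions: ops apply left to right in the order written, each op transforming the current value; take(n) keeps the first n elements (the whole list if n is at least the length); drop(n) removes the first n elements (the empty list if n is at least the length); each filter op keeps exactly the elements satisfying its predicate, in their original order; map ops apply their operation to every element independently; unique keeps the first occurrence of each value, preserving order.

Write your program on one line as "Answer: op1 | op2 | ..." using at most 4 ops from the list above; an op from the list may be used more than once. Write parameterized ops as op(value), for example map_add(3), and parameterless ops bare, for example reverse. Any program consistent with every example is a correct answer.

filter_gt(-9) | sort_asc | map_add(-1)

Check, running the answer program on each example:
  [42, 21, -12, 31, -26] -> [42, 21, 31] -> [21, 31, 42] -> [20, 30, 41]
  [-48, 30, -30, -25, -49] -> [30] -> [30] -> [29]
  [-15, 47, -23] -> [47] -> [47] -> [46]
  [34, 0, 40, 37, 39, 34, 31, -13, -25, -49] -> [34, 0, 40, 37, 39, 34, 31] -> [0, 31, 34, 34, 37, 39, 40] -> [-1, 30, 33, 33, 36, 38, 39]
  [19, 29, -32, 12, -15, -6, -42, 17, 11, 17] -> [19, 29, 12, -6, 17, 11, 17] -> [-6, 11, 12, 17, 17, 19, 29] -> [-7, 10, 11, 16, 16, 18, 28]
  [-15, -15, -35, -12, -16, 48, 8, -25] -> [48, 8] -> [8, 48] -> [7, 47]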